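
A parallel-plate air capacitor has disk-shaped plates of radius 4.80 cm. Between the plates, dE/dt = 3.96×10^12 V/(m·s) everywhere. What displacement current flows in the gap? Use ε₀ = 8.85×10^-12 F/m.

0.254 A

I_d = ε₀ A (dE/dt) = (8.85×10^-12)(7.238×10^-3 m²)(3.96×10^12) = 0.254 A.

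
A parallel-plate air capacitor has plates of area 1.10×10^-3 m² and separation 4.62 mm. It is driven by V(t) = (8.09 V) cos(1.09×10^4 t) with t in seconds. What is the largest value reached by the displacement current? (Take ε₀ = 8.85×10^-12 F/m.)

The displacement current equals the conduction current C dV/dt, which peaks at C V₀ ω.
With C = ε₀A/d = (8.85×10^-12)(1.10×10^-3)/(4.62×10^-3) = 2.107×10^-12 F and ω = 1.09×10^4 rad/s, I_d,max = (2.107×10^-12)(8.09)(1.09×10^4) = 1.86×10^-7 A.

1.86×10^-7 A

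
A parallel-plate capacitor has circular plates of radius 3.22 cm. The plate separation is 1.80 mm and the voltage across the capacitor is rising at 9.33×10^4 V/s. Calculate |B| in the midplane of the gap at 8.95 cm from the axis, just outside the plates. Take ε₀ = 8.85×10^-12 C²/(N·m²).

3.34×10^-12 T

With E = V/d, dE/dt = 5.183×10^7 V/(m·s) and πR² = 3.257×10^-3 m², giving I_d = ε₀ πR² dE/dt = 1.494×10^-6 A.
For r ≥ R the full I_d is enclosed: B = μ₀ I_d/(2πr) = (4π×10^-7)(1.494×10^-6)/(2π·0.0895) = 3.34×10^-12 T.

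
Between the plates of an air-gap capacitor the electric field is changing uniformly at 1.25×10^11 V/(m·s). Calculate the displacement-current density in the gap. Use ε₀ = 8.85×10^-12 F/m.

J_d = ε₀ ∂E/∂t, so J_d = 1.11 A/m².

1.11 A/m²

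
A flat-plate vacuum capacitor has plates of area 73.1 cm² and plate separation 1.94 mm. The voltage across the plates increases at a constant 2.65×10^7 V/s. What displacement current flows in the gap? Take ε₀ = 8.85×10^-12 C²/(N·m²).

C = ε₀A/d = (8.85×10^-12)(7.31×10^-3)/(1.94×10^-3) = 3.335×10^-11 F.
I_d = C dV/dt = (3.335×10^-11)(2.65×10^7) = 8.84×10^-4 A.

8.84×10^-4 A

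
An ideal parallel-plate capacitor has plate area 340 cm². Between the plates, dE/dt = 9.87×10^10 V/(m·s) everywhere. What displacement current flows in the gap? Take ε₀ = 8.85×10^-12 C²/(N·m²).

With a uniform field, Φ_E = EA, so I_d = ε₀ A dE/dt = 0.0297 A.

0.0297 A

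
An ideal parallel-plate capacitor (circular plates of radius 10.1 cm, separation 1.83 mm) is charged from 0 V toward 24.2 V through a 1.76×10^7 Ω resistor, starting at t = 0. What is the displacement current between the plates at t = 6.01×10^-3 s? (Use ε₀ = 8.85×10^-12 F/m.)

1.52×10^-7 A

C = ε₀A/d = (8.85×10^-12)(0.03205)/(1.83×10^-3) = 1.550×10^-10 F and τ = RC = 2.728×10^-3 s. I_d in the gap equals the RC charging current.
I_d(t) = (V₀/R) e^(−t/τ) = 1.375×10^-6 · e^(−2.203) = 1.52×10^-7 A.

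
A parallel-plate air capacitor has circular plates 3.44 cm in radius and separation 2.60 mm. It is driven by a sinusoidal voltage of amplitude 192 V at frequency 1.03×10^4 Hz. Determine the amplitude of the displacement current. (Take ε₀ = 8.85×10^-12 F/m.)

1.57×10^-4 A

C = ε₀A/d = (8.85×10^-12)(3.718×10^-3)/(2.60×10^-3) = 1.266×10^-11 F; ω = 2πf = 6.472×10^4 rad/s.
I_d = C dV/dt, so |I_d|_max = C V₀ ω = (1.266×10^-11)(192)(6.472×10^4) = 1.57×10^-4 A.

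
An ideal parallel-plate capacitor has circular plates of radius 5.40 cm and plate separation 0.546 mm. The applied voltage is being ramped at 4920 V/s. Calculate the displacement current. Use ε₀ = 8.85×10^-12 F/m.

7.31×10^-7 A

C = ε₀A/d = (8.85×10^-12)(9.161×10^-3)/(5.46×10^-4) = 1.485×10^-10 F.
I_d = C dV/dt = (1.485×10^-10)(4920) = 7.31×10^-7 A.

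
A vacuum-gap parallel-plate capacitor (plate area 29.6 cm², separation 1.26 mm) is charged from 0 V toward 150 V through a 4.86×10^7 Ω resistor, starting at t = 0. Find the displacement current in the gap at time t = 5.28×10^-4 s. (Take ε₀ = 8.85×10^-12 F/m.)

1.83×10^-6 A

C = ε₀A/d = (8.85×10^-12)(2.96×10^-3)/(1.26×10^-3) = 2.079×10^-11 F and τ = RC = 1.010×10^-3 s. I_d in the gap equals the RC charging current.
I_d(t) = (V₀/R) e^(−t/τ) = 3.086×10^-6 · e^(−0.5228) = 1.83×10^-6 A.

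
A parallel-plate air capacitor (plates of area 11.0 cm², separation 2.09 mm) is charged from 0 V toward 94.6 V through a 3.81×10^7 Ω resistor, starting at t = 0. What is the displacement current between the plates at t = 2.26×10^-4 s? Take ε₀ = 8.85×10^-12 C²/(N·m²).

C = ε₀A/d = (8.85×10^-12)(1.10×10^-3)/(2.09×10^-3) = 4.658×10^-12 F, so τ = RC = 1.775×10^-4 s.
The conduction current is I(t) = (V₀/R) e^(−t/τ), and the displacement current between the plates equals it.
t/τ = 1.273; I_d = (94.6/3.81×10^7) · e^(−1.273) = (2.483×10^-6)(0.2800) = 6.95×10^-7 A.

6.95×10^-7 A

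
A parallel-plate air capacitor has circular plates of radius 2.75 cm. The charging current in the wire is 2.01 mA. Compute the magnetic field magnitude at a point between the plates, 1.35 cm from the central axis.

7.18×10^-9 T

Between the plates the displacement current equals the wire current: I_d = 2.01 mA = 2.01×10^-3 A.
∮B·dl = μ₀ I_d,enc with I_d,enc = I_d r²/R² = 4.844×10^-4 A; so B = μ₀ I_d,enc/(2πr) = 7.18×10^-9 T.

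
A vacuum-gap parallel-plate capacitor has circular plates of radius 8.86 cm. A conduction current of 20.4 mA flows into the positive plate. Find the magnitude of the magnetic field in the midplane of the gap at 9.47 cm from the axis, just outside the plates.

No conduction current crosses the gap, so I_d there equals the 0.0204 A in the leads.
For r ≥ R the full I_d is enclosed: B = μ₀ I_d/(2πr) = (4π×10^-7)(0.0204)/(2π·0.0947) = 4.31×10^-8 T.

4.31×10^-8 T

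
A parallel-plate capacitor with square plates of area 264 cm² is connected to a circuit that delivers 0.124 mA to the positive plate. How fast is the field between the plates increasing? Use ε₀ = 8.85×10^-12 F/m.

5.31×10^8 V/(m·s)

By continuity, I_d in the gap equals the 0.124 mA flowing in the wire.
Since I_d = ε₀ A dE/dt, dE/dt = I_d/(ε₀A) = (1.24×10^-4)/((8.85×10^-12)(0.0264)) = 5.31×10^8 V/(m·s).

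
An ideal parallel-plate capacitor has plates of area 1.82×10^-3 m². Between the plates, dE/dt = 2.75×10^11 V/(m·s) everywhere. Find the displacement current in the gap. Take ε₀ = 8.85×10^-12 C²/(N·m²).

4.43×10^-3 A

With a uniform field, Φ_E = EA, so I_d = ε₀ A dE/dt = 4.43×10^-3 A.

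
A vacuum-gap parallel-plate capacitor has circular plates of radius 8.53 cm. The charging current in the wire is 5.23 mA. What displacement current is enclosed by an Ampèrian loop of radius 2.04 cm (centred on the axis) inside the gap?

By continuity the displacement current in the gap matches the conduction current: I_d = 5.23×10^-3 A.
Since J_d is uniform, the enclosed fraction is (r/R)² = 0.05720, giving I_d,enc = 2.99×10^-4 A.

2.99×10^-4 A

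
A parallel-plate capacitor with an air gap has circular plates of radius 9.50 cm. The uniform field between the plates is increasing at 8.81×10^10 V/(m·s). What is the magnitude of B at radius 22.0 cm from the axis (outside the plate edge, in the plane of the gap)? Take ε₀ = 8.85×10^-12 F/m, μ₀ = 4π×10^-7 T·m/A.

2.01×10^-8 T

I_d = ε₀ dΦ_E/dt = ε₀ πR² (dE/dt) = (8.85×10^-12)(0.02835)(8.81×10^10) = 0.02210 A through the full plate area.
Outside the plates the loop encloses all of I_d, so B·2πr = μ₀ I_d and B = 2.01×10^-8 T.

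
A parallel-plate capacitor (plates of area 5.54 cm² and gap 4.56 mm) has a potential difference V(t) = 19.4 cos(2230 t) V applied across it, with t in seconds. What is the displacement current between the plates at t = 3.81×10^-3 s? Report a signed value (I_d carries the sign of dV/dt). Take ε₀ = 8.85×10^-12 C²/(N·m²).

C = ε₀A/d = (8.85×10^-12)(5.54×10^-4)/(4.56×10^-3) = 1.075×10^-12 F. dV/dt = V₀ω·−sin(ωt); at ωt = 8.4963 rad this factor is -0.8007.
I_d = C dV/dt = (1.075×10^-12)(19.4)(2230)(-0.8007) = -3.72×10^-8 A.

-3.72×10^-8 A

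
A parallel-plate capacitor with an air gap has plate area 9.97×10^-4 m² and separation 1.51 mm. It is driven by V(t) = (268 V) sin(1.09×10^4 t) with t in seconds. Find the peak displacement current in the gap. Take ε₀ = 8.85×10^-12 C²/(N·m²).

1.71×10^-5 A

(dE/dt)_max = V₀ω/d = 1.935×10^9 V/(m·s); ω = 1.09×10^4 rad/s.
I_d,max = ε₀ A (dE/dt)_max = (8.85×10^-12)(9.97×10^-4)(1.935×10^9) = 1.71×10^-5 A.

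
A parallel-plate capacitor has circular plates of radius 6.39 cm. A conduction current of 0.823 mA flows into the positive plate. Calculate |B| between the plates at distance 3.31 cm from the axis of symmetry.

By continuity the displacement current in the gap matches the conduction current: I_d = 8.23×10^-4 A.
For r < R the Ampère–Maxwell law gives B(2πr) = μ₀ I_d (r²/R²), so B = μ₀ I_d r/(2πR²) = (4π×10^-7)(8.23×10^-4)(0.0331)/(2π·0.0639²) = 1.33×10^-9 T.

1.33×10^-9 T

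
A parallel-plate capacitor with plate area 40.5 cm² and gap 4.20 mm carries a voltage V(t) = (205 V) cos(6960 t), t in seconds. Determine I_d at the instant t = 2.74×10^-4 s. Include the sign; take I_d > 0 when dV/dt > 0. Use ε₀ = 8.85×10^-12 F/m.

-1.15×10^-5 A

dV/dt = (205)(6960)·−sin(1.90704) = -1.347×10^6 V/s.
I_d = C dV/dt with C = ε₀A/d = (8.85×10^-12)(4.05×10^-3)/(4.20×10^-3) = 8.534×10^-12 F, so I_d = (8.534×10^-12)(-1.347×10^6) = -1.15×10^-5 A.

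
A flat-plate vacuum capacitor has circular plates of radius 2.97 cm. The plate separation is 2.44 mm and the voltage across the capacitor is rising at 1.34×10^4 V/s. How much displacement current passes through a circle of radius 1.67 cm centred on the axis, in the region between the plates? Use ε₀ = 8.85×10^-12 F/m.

4.26×10^-8 A

dE/dt = (dV/dt)/d = 5.492×10^6 V/(m·s); I_d = ε₀(πR²)(dE/dt) = (8.85×10^-12)(2.771×10^-3)(5.492×10^6) = 1.347×10^-7 A.
Since J_d is uniform, the enclosed fraction is (r/R)² = 0.3162, giving I_d,enc = 4.26×10^-8 A.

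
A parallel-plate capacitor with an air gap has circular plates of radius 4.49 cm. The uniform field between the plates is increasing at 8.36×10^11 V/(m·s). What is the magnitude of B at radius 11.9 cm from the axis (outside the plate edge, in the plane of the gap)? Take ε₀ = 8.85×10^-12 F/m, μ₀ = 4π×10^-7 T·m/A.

7.88×10^-8 T

Through the whole plate area (πR² = 6.333×10^-3 m²), I_d = ε₀ πR² dE/dt = 0.04686 A.
With r > R the enclosed displacement current is the full I_d; B = μ₀ I_d / (2πr) = 7.88×10^-8 T.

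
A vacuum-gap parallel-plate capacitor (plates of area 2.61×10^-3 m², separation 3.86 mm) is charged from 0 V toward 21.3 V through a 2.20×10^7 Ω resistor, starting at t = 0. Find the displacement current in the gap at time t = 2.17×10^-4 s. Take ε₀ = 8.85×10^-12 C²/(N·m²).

C = ε₀A/d = (8.85×10^-12)(2.61×10^-3)/(3.86×10^-3) = 5.984×10^-12 F, so τ = RC = 1.316×10^-4 s.
The conduction current is I(t) = (V₀/R) e^(−t/τ), and the displacement current between the plates equals it.
t/τ = 1.649; I_d = (21.3/2.20×10^7) · e^(−1.649) = (9.682×10^-7)(0.1922) = 1.86×10^-7 A.

1.86×10^-7 A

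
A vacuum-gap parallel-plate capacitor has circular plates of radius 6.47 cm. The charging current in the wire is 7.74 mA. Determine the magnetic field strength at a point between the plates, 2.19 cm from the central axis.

8.10×10^-9 T

No conduction current crosses the gap, so I_d there equals the 7.74×10^-3 A in the leads.
For r < R the Ampère–Maxwell law gives B(2πr) = μ₀ I_d (r²/R²), so B = μ₀ I_d r/(2πR²) = (4π×10^-7)(7.74×10^-3)(0.0219)/(2π·0.0647²) = 8.10×10^-9 T.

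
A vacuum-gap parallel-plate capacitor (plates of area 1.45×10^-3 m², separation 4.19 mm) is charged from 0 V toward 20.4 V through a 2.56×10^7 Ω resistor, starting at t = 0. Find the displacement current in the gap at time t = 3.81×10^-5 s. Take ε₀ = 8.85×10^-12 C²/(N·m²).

C = ε₀A/d = (8.85×10^-12)(1.45×10^-3)/(4.19×10^-3) = 3.063×10^-12 F, so τ = RC = 7.841×10^-5 s.
The conduction current is I(t) = (V₀/R) e^(−t/τ), and the displacement current between the plates equals it.
t/τ = 0.4859; I_d = (20.4/2.56×10^7) · e^(−0.4859) = (7.969×10^-7)(0.6151) = 4.90×10^-7 A.

4.90×10^-7 A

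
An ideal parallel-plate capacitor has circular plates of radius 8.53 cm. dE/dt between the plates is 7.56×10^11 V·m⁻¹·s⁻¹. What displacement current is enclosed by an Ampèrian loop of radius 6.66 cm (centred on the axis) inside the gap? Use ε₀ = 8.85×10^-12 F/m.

0.0932 A

Through the whole plate area (πR² = 0.02286 m²), I_d = ε₀ πR² dE/dt = 0.1529 A.
The field is uniform, so I_d,enc = I_d (r/R)² = (0.1529)(6.66/8.53)² = 0.0932 A.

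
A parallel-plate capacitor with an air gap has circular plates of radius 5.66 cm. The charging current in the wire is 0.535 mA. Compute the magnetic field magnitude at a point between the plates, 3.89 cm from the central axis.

No conduction current crosses the gap, so I_d there equals the 5.35×10^-4 A in the leads.
An Ampèrian loop of radius r encloses a fraction (r/R)² of I_d. Then B·2πr = μ₀ I_d (r/R)², giving B = μ₀ I_d r/(2πR²) = 1.30×10^-9 T.

1.30×10^-9 T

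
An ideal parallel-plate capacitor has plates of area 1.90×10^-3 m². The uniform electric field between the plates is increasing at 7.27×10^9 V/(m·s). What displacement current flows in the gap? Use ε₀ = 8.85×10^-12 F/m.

1.22×10^-4 A

With a uniform field, Φ_E = EA, so I_d = ε₀ A dE/dt = 1.22×10^-4 A.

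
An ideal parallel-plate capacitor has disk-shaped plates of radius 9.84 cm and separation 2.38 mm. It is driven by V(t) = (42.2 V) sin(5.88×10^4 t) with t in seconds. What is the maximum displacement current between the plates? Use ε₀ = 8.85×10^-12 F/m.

(dE/dt)_max = V₀ω/d = 1.043×10^9 V/(m·s); ω = 5.88×10^4 rad/s.
I_d,max = ε₀ A (dE/dt)_max = (8.85×10^-12)(0.03042)(1.043×10^9) = 2.81×10^-4 A.

2.81×10^-4 A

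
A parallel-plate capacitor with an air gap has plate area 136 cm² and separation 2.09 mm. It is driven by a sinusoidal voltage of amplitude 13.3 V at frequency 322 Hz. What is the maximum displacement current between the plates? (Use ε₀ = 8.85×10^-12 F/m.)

1.55×10^-6 A

(dE/dt)_max = V₀ω/d = 1.287×10^7 V/(m·s); ω = 2πf = 2023 rad/s.
I_d,max = ε₀ A (dE/dt)_max = (8.85×10^-12)(0.0136)(1.287×10^7) = 1.55×10^-6 A.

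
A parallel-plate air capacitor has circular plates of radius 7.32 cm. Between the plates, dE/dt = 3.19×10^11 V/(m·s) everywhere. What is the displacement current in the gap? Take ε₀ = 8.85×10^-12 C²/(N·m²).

With a uniform field, Φ_E = EA, so I_d = ε₀ A dE/dt = 0.0475 A.

0.0475 A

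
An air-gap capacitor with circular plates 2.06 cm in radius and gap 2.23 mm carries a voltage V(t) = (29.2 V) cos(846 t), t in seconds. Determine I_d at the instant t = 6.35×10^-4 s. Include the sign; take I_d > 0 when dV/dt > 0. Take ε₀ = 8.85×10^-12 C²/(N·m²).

-6.69×10^-8 A

C = ε₀A/d = (8.85×10^-12)(1.333×10^-3)/(2.23×10^-3) = 5.290×10^-12 F. dV/dt = V₀ω·−sin(ωt); at ωt = 0.53721 rad this factor is -0.5117.
I_d = C dV/dt = (5.290×10^-12)(29.2)(846)(-0.5117) = -6.69×10^-8 A.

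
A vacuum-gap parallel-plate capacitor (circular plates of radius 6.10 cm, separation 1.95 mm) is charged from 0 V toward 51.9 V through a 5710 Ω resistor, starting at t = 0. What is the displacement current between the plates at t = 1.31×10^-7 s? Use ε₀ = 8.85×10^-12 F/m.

C = ε₀A/d = (8.85×10^-12)(0.01169)/(1.95×10^-3) = 5.305×10^-11 F and τ = RC = 3.029×10^-7 s. I_d in the gap equals the RC charging current.
I_d(t) = (V₀/R) e^(−t/τ) = 9.089×10^-3 · e^(−0.4325) = 5.90×10^-3 A.

5.90×10^-3 A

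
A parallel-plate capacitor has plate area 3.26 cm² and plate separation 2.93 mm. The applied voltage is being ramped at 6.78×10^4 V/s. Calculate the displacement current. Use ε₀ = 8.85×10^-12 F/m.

C = ε₀A/d = (8.85×10^-12)(3.26×10^-4)/(2.93×10^-3) = 9.847×10^-13 F.
I_d = C dV/dt = (9.847×10^-13)(6.78×10^4) = 6.68×10^-8 A.

6.68×10^-8 A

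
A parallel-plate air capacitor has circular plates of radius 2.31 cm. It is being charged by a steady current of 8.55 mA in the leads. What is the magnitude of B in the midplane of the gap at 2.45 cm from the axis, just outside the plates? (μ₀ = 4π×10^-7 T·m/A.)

6.98×10^-8 T

Between the plates the displacement current equals the wire current: I_d = 8.55 mA = 8.55×10^-3 A.
For r ≥ R the full I_d is enclosed: B = μ₀ I_d/(2πr) = (4π×10^-7)(8.55×10^-3)/(2π·0.0245) = 6.98×10^-8 T.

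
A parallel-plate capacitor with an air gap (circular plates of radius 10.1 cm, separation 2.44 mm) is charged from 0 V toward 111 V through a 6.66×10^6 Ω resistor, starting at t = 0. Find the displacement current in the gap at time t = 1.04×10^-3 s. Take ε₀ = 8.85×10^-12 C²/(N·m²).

4.35×10^-6 A

C = ε₀A/d = (8.85×10^-12)(0.03205)/(2.44×10^-3) = 1.162×10^-10 F and τ = RC = 7.739×10^-4 s. I_d in the gap equals the RC charging current.
I_d(t) = (V₀/R) e^(−t/τ) = 1.667×10^-5 · e^(−1.344) = 4.35×10^-6 A.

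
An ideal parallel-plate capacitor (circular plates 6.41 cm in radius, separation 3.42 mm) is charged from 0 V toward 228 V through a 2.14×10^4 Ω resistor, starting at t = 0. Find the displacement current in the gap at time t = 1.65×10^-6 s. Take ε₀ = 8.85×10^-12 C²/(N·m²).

1.06×10^-3 A

C = ε₀A/d = (8.85×10^-12)(0.01291)/(3.42×10^-3) = 3.341×10^-11 F and τ = RC = 7.150×10^-7 s. I_d in the gap equals the RC charging current.
I_d(t) = (V₀/R) e^(−t/τ) = 0.01065 · e^(−2.308) = 1.06×10^-3 A.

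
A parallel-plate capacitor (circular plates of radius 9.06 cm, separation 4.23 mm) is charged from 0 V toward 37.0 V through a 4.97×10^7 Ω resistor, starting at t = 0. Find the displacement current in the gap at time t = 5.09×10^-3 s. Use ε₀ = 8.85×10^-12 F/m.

1.12×10^-7 A

C = ε₀A/d = (8.85×10^-12)(0.02579)/(4.23×10^-3) = 5.396×10^-11 F, so τ = RC = 2.682×10^-3 s.
The conduction current is I(t) = (V₀/R) e^(−t/τ), and the displacement current between the plates equals it.
t/τ = 1.898; I_d = (37.0/4.97×10^7) · e^(−1.898) = (7.445×10^-7)(0.1499) = 1.12×10^-7 A.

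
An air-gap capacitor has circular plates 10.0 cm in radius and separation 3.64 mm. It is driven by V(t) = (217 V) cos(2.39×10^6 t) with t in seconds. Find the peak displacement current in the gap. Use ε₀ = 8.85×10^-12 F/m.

(dE/dt)_max = V₀ω/d = 1.425×10^11 V/(m·s); ω = 2.39×10^6 rad/s.
I_d,max = ε₀ A (dE/dt)_max = (8.85×10^-12)(0.03142)(1.425×10^11) = 0.0396 A.

0.0396 A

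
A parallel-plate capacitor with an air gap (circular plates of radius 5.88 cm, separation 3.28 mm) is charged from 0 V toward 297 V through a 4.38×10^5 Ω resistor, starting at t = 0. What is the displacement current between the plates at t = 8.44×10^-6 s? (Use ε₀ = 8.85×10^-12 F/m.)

C = ε₀A/d = (8.85×10^-12)(0.01086)/(3.28×10^-3) = 2.930×10^-11 F, so τ = RC = 1.283×10^-5 s.
The conduction current is I(t) = (V₀/R) e^(−t/τ), and the displacement current between the plates equals it.
t/τ = 0.6578; I_d = (297/4.38×10^5) · e^(−0.6578) = (6.781×10^-4)(0.5180) = 3.51×10^-4 A.

3.51×10^-4 A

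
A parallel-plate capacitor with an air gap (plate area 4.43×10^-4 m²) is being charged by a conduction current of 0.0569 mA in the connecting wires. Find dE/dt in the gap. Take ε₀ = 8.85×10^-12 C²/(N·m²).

1.45×10^10 V/(m·s)

Charge continuity gives I_d = I = 5.69×10^-5 A between the plates.
Since I_d = ε₀ A dE/dt, dE/dt = I_d/(ε₀A) = (5.69×10^-5)/((8.85×10^-12)(4.43×10^-4)) = 1.45×10^10 V/(m·s).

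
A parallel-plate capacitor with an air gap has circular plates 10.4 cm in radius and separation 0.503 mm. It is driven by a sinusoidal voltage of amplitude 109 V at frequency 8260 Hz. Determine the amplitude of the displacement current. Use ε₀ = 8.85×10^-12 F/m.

3.38×10^-3 A

C = ε₀A/d = (8.85×10^-12)(0.03398)/(5.03×10^-4) = 5.979×10^-10 F; ω = 2πf = 5.190×10^4 rad/s.
I_d = C dV/dt, so |I_d|_max = C V₀ ω = (5.979×10^-10)(109)(5.190×10^4) = 3.38×10^-3 A.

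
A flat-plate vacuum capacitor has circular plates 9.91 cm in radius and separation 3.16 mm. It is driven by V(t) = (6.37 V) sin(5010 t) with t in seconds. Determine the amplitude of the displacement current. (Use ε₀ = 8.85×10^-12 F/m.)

(dE/dt)_max = V₀ω/d = 1.010×10^7 V/(m·s); ω = 5010 rad/s.
I_d,max = ε₀ A (dE/dt)_max = (8.85×10^-12)(0.03085)(1.010×10^7) = 2.76×10^-6 A.

2.76×10^-6 A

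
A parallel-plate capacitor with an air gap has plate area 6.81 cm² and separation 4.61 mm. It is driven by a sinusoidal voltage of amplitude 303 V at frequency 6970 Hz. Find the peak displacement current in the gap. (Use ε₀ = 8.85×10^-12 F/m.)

The displacement current equals the conduction current C dV/dt, which peaks at C V₀ ω.
With C = ε₀A/d = (8.85×10^-12)(6.81×10^-4)/(4.61×10^-3) = 1.307×10^-12 F and ω = 2πf = 4.379×10^4 rad/s, I_d,max = (1.307×10^-12)(303)(4.379×10^4) = 1.73×10^-5 A.

1.73×10^-5 A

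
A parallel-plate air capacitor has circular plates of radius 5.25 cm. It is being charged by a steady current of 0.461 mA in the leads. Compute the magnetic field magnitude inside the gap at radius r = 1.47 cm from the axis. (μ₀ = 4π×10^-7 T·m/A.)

No conduction current crosses the gap, so I_d there equals the 4.61×10^-4 A in the leads.
∮B·dl = μ₀ I_d,enc with I_d,enc = I_d r²/R² = 3.614×10^-5 A; so B = μ₀ I_d,enc/(2πr) = 4.92×10^-10 T.

4.92×10^-10 T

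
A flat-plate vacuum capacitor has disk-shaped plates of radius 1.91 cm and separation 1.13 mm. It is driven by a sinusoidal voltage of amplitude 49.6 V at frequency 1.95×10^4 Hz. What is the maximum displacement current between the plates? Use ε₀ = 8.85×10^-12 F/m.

(dE/dt)_max = V₀ω/d = 5.377×10^9 V/(m·s); ω = 2πf = 1.225×10^5 rad/s.
I_d,max = ε₀ A (dE/dt)_max = (8.85×10^-12)(1.146×10^-3)(5.377×10^9) = 5.45×10^-5 A.

5.45×10^-5 A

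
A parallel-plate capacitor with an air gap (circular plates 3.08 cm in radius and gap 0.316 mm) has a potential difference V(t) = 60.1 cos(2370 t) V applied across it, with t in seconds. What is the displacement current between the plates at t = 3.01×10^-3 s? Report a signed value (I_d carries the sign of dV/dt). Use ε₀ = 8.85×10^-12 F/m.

dE/dt = (V₀ω/d)·−sin(ωt) with ωt = 7.1337 rad: (60.1)(2370)(-0.7516)/(3.16×10^-4) = -3.388×10^8 V/(m·s).
I_d = ε₀ A dE/dt = (8.85×10^-12)(2.980×10^-3)(-3.388×10^8) = -8.94×10^-6 A.

-8.94×10^-6 A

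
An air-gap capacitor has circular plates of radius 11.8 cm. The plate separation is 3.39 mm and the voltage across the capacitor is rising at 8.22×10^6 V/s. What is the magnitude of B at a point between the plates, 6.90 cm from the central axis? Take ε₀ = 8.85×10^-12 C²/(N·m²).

9.30×10^-10 T

With E = V/d, dE/dt = 2.425×10^9 V/(m·s) and πR² = 0.04374 m², giving I_d = ε₀ πR² dE/dt = 9.387×10^-4 A.
∮B·dl = μ₀ I_d,enc with I_d,enc = I_d r²/R² = 3.210×10^-4 A; so B = μ₀ I_d,enc/(2πr) = 9.30×10^-10 T.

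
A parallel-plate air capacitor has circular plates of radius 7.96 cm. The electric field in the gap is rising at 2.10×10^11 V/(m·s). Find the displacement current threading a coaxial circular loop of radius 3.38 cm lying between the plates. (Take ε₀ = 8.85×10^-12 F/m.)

6.67×10^-3 A

I_d = ε₀ dΦ_E/dt = ε₀ πR² (dE/dt) = (8.85×10^-12)(0.01991)(2.10×10^11) = 0.03700 A through the full plate area.
Through an area πr² the displacement current is I_d·(πr²/πR²) = I_d (r/R)² = 6.67×10^-3 A.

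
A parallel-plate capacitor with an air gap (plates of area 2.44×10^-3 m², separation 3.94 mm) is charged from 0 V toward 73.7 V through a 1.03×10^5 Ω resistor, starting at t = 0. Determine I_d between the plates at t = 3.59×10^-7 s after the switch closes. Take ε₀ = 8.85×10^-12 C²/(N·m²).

3.79×10^-4 A

With C = ε₀A/d = (8.85×10^-12)(2.44×10^-3)/(3.94×10^-3) = 5.481×10^-12 F, the time constant is τ = RC = 5.645×10^-7 s, so t/τ = 0.6360 and e^(−t/τ) = 0.5294.
I_d = I_cond = (V₀/R) e^(−t/τ) = (7.155×10^-4)(0.5294) = 3.79×10^-4 A.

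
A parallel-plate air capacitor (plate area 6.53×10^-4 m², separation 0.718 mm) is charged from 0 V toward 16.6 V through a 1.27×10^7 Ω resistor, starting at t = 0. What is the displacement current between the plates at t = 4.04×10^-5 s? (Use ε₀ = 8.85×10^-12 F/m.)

With C = ε₀A/d = (8.85×10^-12)(6.53×10^-4)/(7.18×10^-4) = 8.049×10^-12 F, the time constant is τ = RC = 1.022×10^-4 s, so t/τ = 0.3953 and e^(−t/τ) = 0.6735.
I_d = I_cond = (V₀/R) e^(−t/τ) = (1.307×10^-6)(0.6735) = 8.80×10^-7 A.

8.80×10^-7 A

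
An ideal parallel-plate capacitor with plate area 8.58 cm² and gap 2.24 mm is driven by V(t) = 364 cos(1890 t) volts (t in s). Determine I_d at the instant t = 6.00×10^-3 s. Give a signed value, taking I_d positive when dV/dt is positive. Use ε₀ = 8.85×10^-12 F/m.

2.20×10^-6 A

dV/dt = (364)(1890)·−sin(11.34) = 6.476×10^5 V/s.
I_d = C dV/dt with C = ε₀A/d = (8.85×10^-12)(8.58×10^-4)/(2.24×10^-3) = 3.390×10^-12 F, so I_d = (3.390×10^-12)(6.476×10^5) = 2.20×10^-6 A.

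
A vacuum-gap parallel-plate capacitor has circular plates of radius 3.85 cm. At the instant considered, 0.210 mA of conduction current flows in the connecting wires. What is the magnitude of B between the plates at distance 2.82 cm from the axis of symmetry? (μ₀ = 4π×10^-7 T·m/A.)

Between the plates the displacement current equals the wire current: I_d = 0.210 mA = 2.10×10^-4 A.
∮B·dl = μ₀ I_d,enc with I_d,enc = I_d r²/R² = 1.127×10^-4 A; so B = μ₀ I_d,enc/(2πr) = 7.99×10^-10 T.

7.99×10^-10 T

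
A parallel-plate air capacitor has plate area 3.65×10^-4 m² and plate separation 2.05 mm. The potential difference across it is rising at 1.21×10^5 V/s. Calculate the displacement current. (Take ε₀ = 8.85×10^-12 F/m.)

1.91×10^-7 A

C = ε₀A/d = (8.85×10^-12)(3.65×10^-4)/(2.05×10^-3) = 1.576×10^-12 F.
I_d = C dV/dt = (1.576×10^-12)(1.21×10^5) = 1.91×10^-7 A.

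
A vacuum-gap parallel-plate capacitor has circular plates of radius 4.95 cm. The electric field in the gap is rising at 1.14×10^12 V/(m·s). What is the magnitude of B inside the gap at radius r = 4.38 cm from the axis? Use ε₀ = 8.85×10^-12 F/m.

2.78×10^-7 T

Through the whole plate area (πR² = 7.698×10^-3 m²), I_d = ε₀ πR² dE/dt = 0.07767 A.
An Ampèrian loop of radius r encloses a fraction (r/R)² of I_d. Then B·2πr = μ₀ I_d (r/R)², giving B = μ₀ I_d r/(2πR²) = 2.78×10^-7 T.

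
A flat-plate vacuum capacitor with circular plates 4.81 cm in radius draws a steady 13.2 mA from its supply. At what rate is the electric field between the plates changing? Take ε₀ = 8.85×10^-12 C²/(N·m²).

The displacement current between the plates equals the conduction current, I_d = 13.2 mA.
Then dE/dt = I_d/(ε₀A) = 2.05×10^11 V/(m·s).

2.05×10^11 V/(m·s)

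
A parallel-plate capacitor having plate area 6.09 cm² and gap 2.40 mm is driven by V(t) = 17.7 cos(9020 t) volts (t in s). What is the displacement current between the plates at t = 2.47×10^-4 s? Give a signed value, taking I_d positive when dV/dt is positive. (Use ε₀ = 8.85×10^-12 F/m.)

dE/dt = (V₀ω/d)·−sin(ωt) with ωt = 2.22794 rad: (17.7)(9020)(-0.7917)/(2.40×10^-3) = -5.267×10^7 V/(m·s).
I_d = ε₀ A dE/dt = (8.85×10^-12)(6.09×10^-4)(-5.267×10^7) = -2.84×10^-7 A.

-2.84×10^-7 A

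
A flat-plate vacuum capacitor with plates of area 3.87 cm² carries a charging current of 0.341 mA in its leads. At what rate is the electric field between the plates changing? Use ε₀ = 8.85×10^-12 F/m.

The displacement current between the plates equals the conduction current, I_d = 0.341 mA.
Since I_d = ε₀ A dE/dt, dE/dt = I_d/(ε₀A) = (3.41×10^-4)/((8.85×10^-12)(3.87×10^-4)) = 9.96×10^10 V/(m·s).

9.96×10^10 V/(m·s)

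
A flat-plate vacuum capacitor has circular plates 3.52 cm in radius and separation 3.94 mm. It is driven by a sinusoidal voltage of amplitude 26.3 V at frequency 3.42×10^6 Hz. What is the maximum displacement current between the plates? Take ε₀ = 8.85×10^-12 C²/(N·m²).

C = ε₀A/d = (8.85×10^-12)(3.893×10^-3)/(3.94×10^-3) = 8.744×10^-12 F; ω = 2πf = 2.149×10^7 rad/s.
I_d = C dV/dt, so |I_d|_max = C V₀ ω = (8.744×10^-12)(26.3)(2.149×10^7) = 4.94×10^-3 A.

4.94×10^-3 A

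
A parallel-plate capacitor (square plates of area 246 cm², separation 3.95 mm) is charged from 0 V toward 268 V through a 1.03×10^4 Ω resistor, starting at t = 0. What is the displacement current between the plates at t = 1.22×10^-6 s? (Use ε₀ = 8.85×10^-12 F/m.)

3.03×10^-3 A

C = ε₀A/d = (8.85×10^-12)(0.0246)/(3.95×10^-3) = 5.512×10^-11 F, so τ = RC = 5.677×10^-7 s.
The conduction current is I(t) = (V₀/R) e^(−t/τ), and the displacement current between the plates equals it.
t/τ = 2.149; I_d = (268/1.03×10^4) · e^(−2.149) = (0.02602)(0.1166) = 3.03×10^-3 A.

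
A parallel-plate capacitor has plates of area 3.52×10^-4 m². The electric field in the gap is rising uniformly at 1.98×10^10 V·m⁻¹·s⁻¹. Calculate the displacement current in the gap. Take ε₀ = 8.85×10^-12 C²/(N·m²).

6.17×10^-5 A

I_d = ε₀ A (dE/dt) = (8.85×10^-12)(3.52×10^-4 m²)(1.98×10^10) = 6.17×10^-5 A.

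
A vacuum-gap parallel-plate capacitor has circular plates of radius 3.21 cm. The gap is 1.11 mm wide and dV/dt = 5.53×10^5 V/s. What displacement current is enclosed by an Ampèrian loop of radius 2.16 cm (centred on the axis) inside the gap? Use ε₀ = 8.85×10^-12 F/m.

6.46×10^-6 A

I_d = C dV/dt with C = ε₀πR²/d = 2.581×10^-11 F, so I_d = (2.581×10^-11)(5.53×10^5) = 1.427×10^-5 A.
Through an area πr² the displacement current is I_d·(πr²/πR²) = I_d (r/R)² = 6.46×10^-6 A.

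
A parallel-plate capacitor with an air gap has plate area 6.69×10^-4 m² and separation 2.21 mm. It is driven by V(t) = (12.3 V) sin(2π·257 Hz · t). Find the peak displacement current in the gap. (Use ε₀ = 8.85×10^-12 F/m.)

(dE/dt)_max = V₀ω/d = 8.988×10^6 V/(m·s); ω = 2πf = 1615 rad/s.
I_d,max = ε₀ A (dE/dt)_max = (8.85×10^-12)(6.69×10^-4)(8.988×10^6) = 5.32×10^-8 A.

5.32×10^-8 A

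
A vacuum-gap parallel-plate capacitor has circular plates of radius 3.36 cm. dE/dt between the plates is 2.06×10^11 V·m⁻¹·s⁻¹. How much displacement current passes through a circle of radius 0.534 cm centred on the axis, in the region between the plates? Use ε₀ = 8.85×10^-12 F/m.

Through the whole plate area (πR² = 3.547×10^-3 m²), I_d = ε₀ πR² dE/dt = 6.467×10^-3 A.
The field is uniform, so I_d,enc = I_d (r/R)² = (6.467×10^-3)(0.534/3.36)² = 1.63×10^-4 A.

1.63×10^-4 A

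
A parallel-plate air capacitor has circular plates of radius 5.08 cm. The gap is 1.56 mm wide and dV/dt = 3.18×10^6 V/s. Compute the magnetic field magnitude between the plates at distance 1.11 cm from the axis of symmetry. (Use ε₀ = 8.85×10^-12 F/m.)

1.26×10^-10 T

dE/dt = (dV/dt)/d = 2.038×10^9 V/(m·s); I_d = ε₀(πR²)(dE/dt) = (8.85×10^-12)(8.107×10^-3)(2.038×10^9) = 1.462×10^-4 A.
An Ampèrian loop of radius r encloses a fraction (r/R)² of I_d. Then B·2πr = μ₀ I_d (r/R)², giving B = μ₀ I_d r/(2πR²) = 1.26×10^-10 T.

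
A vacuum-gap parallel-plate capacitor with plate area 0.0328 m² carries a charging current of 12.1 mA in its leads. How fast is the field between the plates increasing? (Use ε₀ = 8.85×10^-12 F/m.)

Charge continuity gives I_d = I = 0.0121 A between the plates.
Inverting I_d = ε₀ A dE/dt gives dE/dt = 0.0121 / (8.85×10^-12 · 0.0328) = 4.17×10^10 V/(m·s).

4.17×10^10 V/(m·s)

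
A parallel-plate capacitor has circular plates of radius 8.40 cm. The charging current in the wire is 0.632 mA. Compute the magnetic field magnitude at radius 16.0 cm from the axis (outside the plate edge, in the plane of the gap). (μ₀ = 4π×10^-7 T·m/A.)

Between the plates the displacement current equals the wire current: I_d = 0.632 mA = 6.32×10^-4 A.
With r > R the enclosed displacement current is the full I_d; B = μ₀ I_d / (2πr) = 7.90×10^-10 T.

7.90×10^-10 T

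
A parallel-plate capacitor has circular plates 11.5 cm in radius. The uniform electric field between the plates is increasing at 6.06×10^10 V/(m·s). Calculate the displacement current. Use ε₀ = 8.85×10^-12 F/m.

0.0223 A

I_d = ε₀ A (dE/dt) = (8.85×10^-12)(0.04155 m²)(6.06×10^10) = 0.0223 A.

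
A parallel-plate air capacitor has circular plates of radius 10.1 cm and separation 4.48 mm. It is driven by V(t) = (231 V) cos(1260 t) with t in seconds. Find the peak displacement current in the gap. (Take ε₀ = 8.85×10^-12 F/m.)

(dE/dt)_max = V₀ω/d = 6.497×10^7 V/(m·s); ω = 1260 rad/s.
I_d,max = ε₀ A (dE/dt)_max = (8.85×10^-12)(0.03205)(6.497×10^7) = 1.84×10^-5 A.

1.84×10^-5 A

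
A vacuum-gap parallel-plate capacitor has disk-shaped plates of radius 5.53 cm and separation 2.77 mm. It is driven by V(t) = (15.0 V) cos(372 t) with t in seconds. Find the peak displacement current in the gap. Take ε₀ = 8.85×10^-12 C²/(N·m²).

C = ε₀A/d = (8.85×10^-12)(9.607×10^-3)/(2.77×10^-3) = 3.069×10^-11 F; ω = 372 rad/s.
I_d = C dV/dt, so |I_d|_max = C V₀ ω = (3.069×10^-11)(15.0)(372) = 1.71×10^-7 A.

1.71×10^-7 A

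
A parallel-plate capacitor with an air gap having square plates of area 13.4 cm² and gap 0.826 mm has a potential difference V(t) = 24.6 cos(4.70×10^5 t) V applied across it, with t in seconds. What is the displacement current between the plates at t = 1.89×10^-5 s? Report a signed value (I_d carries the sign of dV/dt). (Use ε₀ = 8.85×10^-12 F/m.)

-8.56×10^-5 A

dV/dt = (24.6)(4.70×10^5)·−sin(8.883) = -5.962×10^6 V/s.
I_d = C dV/dt with C = ε₀A/d = (8.85×10^-12)(1.34×10^-3)/(8.26×10^-4) = 1.436×10^-11 F, so I_d = (1.436×10^-11)(-5.962×10^6) = -8.56×10^-5 A.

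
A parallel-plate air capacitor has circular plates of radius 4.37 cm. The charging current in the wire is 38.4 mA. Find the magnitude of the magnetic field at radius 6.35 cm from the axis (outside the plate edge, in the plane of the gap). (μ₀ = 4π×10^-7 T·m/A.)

No conduction current crosses the gap, so I_d there equals the 0.0384 A in the leads.
For r ≥ R the full I_d is enclosed: B = μ₀ I_d/(2πr) = (4π×10^-7)(0.0384)/(2π·0.0635) = 1.21×10^-7 T.

1.21×10^-7 T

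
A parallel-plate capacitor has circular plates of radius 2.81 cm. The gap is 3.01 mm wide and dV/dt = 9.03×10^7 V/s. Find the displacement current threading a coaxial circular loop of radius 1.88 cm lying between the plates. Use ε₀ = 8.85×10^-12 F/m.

2.95×10^-4 A

I_d = C dV/dt with C = ε₀πR²/d = 7.295×10^-12 F, so I_d = (7.295×10^-12)(9.03×10^7) = 6.587×10^-4 A.
Since J_d is uniform, the enclosed fraction is (r/R)² = 0.4476, giving I_d,enc = 2.95×10^-4 A.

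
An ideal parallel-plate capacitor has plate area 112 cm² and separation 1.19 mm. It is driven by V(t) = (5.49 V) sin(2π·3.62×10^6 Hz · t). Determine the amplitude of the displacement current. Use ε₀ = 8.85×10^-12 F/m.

(dE/dt)_max = V₀ω/d = 1.050×10^11 V/(m·s); ω = 2πf = 2.275×10^7 rad/s.
I_d,max = ε₀ A (dE/dt)_max = (8.85×10^-12)(0.0112)(1.050×10^11) = 0.0104 A.

0.0104 A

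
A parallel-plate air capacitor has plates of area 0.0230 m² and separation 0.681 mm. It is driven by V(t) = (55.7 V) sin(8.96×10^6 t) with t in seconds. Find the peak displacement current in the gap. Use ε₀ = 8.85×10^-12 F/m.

0.149 A

The displacement current equals the conduction current C dV/dt, which peaks at C V₀ ω.
With C = ε₀A/d = (8.85×10^-12)(0.0230)/(6.81×10^-4) = 2.989×10^-10 F and ω = 8.96×10^6 rad/s, I_d,max = (2.989×10^-10)(55.7)(8.96×10^6) = 0.149 A.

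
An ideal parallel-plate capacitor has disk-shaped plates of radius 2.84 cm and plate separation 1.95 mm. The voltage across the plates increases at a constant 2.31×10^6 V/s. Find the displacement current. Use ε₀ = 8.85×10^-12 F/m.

2.66×10^-5 A

The displacement current equals the charging current C dV/dt. With C = ε₀A/d = (8.85×10^-12)(2.534×10^-3)/(1.95×10^-3) = 1.150×10^-11 F, I_d = (1.150×10^-11)(2.31×10^6) = 2.66×10^-5 A.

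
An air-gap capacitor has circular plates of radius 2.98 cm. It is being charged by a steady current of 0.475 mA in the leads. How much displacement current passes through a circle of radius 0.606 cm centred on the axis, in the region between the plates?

1.96×10^-5 A

By continuity the displacement current in the gap matches the conduction current: I_d = 4.75×10^-4 A.
Through an area πr² the displacement current is I_d·(πr²/πR²) = I_d (r/R)² = 1.96×10^-5 A.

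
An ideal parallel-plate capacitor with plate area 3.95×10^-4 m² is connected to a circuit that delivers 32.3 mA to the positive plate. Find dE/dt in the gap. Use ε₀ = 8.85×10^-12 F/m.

9.24×10^12 V/(m·s)

The displacement current between the plates equals the conduction current, I_d = 32.3 mA.
Then dE/dt = I_d/(ε₀A) = 9.24×10^12 V/(m·s).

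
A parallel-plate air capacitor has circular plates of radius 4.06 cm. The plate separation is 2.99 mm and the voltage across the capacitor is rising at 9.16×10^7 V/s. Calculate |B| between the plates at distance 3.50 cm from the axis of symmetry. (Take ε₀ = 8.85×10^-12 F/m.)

5.96×10^-9 T

I_d = C dV/dt with C = ε₀πR²/d = 1.533×10^-11 F, so I_d = (1.533×10^-11)(9.16×10^7) = 1.404×10^-3 A.
For r < R the Ampère–Maxwell law gives B(2πr) = μ₀ I_d (r²/R²), so B = μ₀ I_d r/(2πR²) = (4π×10^-7)(1.404×10^-3)(0.0350)/(2π·0.0406²) = 5.96×10^-9 T.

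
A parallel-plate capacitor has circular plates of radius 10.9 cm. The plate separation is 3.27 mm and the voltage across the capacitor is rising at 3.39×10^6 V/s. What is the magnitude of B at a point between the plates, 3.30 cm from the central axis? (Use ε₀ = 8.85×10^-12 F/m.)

1.90×10^-10 T

With E = V/d, dE/dt = 1.037×10^9 V/(m·s) and πR² = 0.03733 m², giving I_d = ε₀ πR² dE/dt = 3.426×10^-4 A.
An Ampèrian loop of radius r encloses a fraction (r/R)² of I_d. Then B·2πr = μ₀ I_d (r/R)², giving B = μ₀ I_d r/(2πR²) = 1.90×10^-10 T.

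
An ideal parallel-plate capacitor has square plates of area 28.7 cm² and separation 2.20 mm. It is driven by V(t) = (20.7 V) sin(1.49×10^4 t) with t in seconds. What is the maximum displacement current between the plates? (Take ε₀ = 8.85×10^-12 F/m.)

3.56×10^-6 A

The displacement current equals the conduction current C dV/dt, which peaks at C V₀ ω.
With C = ε₀A/d = (8.85×10^-12)(2.87×10^-3)/(2.20×10^-3) = 1.155×10^-11 F and ω = 1.49×10^4 rad/s, I_d,max = (1.155×10^-11)(20.7)(1.49×10^4) = 3.56×10^-6 A.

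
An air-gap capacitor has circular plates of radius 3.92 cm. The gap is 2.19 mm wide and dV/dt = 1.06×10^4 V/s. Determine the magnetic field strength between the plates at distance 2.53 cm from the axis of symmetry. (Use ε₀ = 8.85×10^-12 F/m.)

6.81×10^-13 T

I_d = C dV/dt with C = ε₀πR²/d = 1.951×10^-11 F, so I_d = (1.951×10^-11)(1.06×10^4) = 2.068×10^-7 A.
For r < R the Ampère–Maxwell law gives B(2πr) = μ₀ I_d (r²/R²), so B = μ₀ I_d r/(2πR²) = (4π×10^-7)(2.068×10^-7)(0.0253)/(2π·0.0392²) = 6.81×10^-13 T.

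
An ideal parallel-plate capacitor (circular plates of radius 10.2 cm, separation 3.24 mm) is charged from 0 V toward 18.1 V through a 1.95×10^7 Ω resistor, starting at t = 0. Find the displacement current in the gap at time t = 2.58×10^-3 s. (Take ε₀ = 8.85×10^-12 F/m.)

2.11×10^-7 A

C = ε₀A/d = (8.85×10^-12)(0.03269)/(3.24×10^-3) = 8.929×10^-11 F, so τ = RC = 1.741×10^-3 s.
The conduction current is I(t) = (V₀/R) e^(−t/τ), and the displacement current between the plates equals it.
t/τ = 1.482; I_d = (18.1/1.95×10^7) · e^(−1.482) = (9.282×10^-7)(0.2272) = 2.11×10^-7 A.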